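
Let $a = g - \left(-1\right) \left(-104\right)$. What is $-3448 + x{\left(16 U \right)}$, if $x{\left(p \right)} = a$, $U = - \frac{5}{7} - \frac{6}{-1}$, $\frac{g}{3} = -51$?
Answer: $-3705$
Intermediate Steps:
$g = -153$ ($g = 3 \left(-51\right) = -153$)
$U = \frac{37}{7}$ ($U = \left(-5\right) \frac{1}{7} - -6 = - \frac{5}{7} + 6 = \frac{37}{7} \approx 5.2857$)
$a = -257$ ($a = -153 - \left(-1\right) \left(-104\right) = -153 - 104 = -257$)
$x{\left(p \right)} = -257$
$-3448 + x{\left(16 U \right)} = -3448 - 257 = -3705$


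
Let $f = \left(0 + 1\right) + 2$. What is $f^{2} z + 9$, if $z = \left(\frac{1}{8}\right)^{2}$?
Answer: $\frac{585}{64} \approx 9.1406$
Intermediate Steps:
$z = \frac{1}{64}$ ($z = \left(\frac{1}{8}\right)^{2} = \frac{1}{64} \approx 0.015625$)
$f = 3$ ($f = 1 + 2 = 3$)
$f^{2} z + 9 = 3^{2} \cdot \frac{1}{64} + 9 = 9 \cdot \frac{1}{64} + 9 = \frac{9}{64} + 9 = \frac{585}{64}$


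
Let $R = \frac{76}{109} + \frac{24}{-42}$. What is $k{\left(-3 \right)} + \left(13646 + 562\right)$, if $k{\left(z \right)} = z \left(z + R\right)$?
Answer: $\frac{10847283}{763} \approx 14217.0$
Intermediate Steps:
$R = \frac{96}{763}$ ($R = 76 \cdot \frac{1}{109} + 24 \left(- \frac{1}{42}\right) = \frac{76}{109} - \frac{4}{7} = \frac{96}{763} \approx 0.12582$)
$k{\left(z \right)} = z \left(\frac{96}{763} + z\right)$ ($k{\left(z \right)} = z \left(z + \frac{96}{763}\right) = z \left(\frac{96}{763} + z\right)$)
$k{\left(-3 \right)} + \left(13646 + 562\right) = \frac{1}{763} \left(-3\right) \left(96 + 763 \left(-3\right)\right) + \left(13646 + 562\right) = \frac{1}{763} \left(-3\right) \left(96 - 2289\right) + 14208 = \frac{1}{763} \left(-3\right) \left(-2193\right) + 14208 = \frac{6579}{763} + 14208 = \frac{10847283}{763}$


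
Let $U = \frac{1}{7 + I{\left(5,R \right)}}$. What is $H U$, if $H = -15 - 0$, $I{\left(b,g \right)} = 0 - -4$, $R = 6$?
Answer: $- \frac{15}{11} \approx -1.3636$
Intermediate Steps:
$I{\left(b,g \right)} = 4$ ($I{\left(b,g \right)} = 0 + 4 = 4$)
$U = \frac{1}{11}$ ($U = \frac{1}{7 + 4} = \frac{1}{11} \approx 0.090909$)
$H = -15$ ($H = -15 + 0 = -15$)
$H U = \left(-15\right) \frac{1}{11} = - \frac{15}{11}$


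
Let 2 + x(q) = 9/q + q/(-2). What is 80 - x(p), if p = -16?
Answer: 1193/16 ≈ 74.563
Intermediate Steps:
x(q) = -2 + 9/q - q/2 (x(q) = -2 + (9/q + q/(-2)) = -2 + (9/q + q*(-1/2)) = -2 + (9/q - q/2) = -2 + 9/q - q/2)
80 - x(p) = 80 - (-2 + 9/(-16) - 1/2*(-16)) = 80 - (-2 + 9*(-1/16) + 8) = 80 - (-2 - 9/16 + 8) = 80 - 1*87/16 = 80 - 87/16 = 1193/16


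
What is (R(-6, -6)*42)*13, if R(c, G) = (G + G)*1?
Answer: -6552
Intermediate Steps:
R(c, G) = 2*G (R(c, G) = (2*G)*1 = 2*G)
(R(-6, -6)*42)*13 = ((2*(-6))*42)*13 = -12*42*13 = -504*13 = -6552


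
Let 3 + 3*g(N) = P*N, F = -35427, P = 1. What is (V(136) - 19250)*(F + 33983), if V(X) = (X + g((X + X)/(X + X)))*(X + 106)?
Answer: -58484888/3 ≈ -1.9495e+7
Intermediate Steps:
g(N) = -1 + N/3 (g(N) = -1 + (1*N)/3 = -1 + N/3)
V(X) = (106 + X)*(-⅔ + X) (V(X) = (X + (-1 + ((X + X)/(X + X))/3))*(X + 106) = (X + (-1 + ((2*X)/((2*X)))/3))*(106 + X) = (X + (-1 + ((2*X)*(1/(2*X)))/3))*(106 + X) = (X + (-1 + (⅓)*1))*(106 + X) = (X + (-1 + ⅓))*(106 + X) = (X - ⅔)*(106 + X) = (-⅔ + X)*(106 + X) = (106 + X)*(-⅔ + X))
(V(136) - 19250)*(F + 33983) = ((-212/3 + 136² + (316/3)*136) - 19250)*(-35427 + 33983) = ((-212/3 + 18496 + 42976/3) - 19250)*(-1444) = (98252/3 - 19250)*(-1444) = (40502/3)*(-1444) = -58484888/3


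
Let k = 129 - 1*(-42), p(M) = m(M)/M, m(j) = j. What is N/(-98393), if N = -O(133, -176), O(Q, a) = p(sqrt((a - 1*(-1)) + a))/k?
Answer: 1/16825203 ≈ 5.9435e-8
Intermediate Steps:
p(M) = 1 (p(M) = M/M = 1)
k = 171 (k = 129 + 42 = 171)
O(Q, a) = 1/171
N = -1/171 (N = -1*1/171 = -1/171 ≈ -0.0058480)
N/(-98393) = -1/171/(-98393) = -1/171*(-1/98393) = 1/16825203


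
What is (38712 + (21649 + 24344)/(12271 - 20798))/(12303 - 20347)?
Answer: -330051231/68591188 ≈ -4.8119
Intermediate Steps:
(38712 + (21649 + 24344)/(12271 - 20798))/(12303 - 20347) = (38712 + 45993/(-8527))/(-8044) = (38712 + 45993*(-1/8527))*(-1/8044) = (38712 - 45993/8527)*(-1/8044) = (330051231/8527)*(-1/8044) = -330051231/68591188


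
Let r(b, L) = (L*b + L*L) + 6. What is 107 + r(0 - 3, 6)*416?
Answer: 10091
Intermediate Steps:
r(b, L) = 6 + L**2 + L*b (r(b, L) = (L*b + L**2) + 6 = (L**2 + L*b) + 6 = 6 + L**2 + L*b)
107 + r(0 - 3, 6)*416 = 107 + (6 + 6**2 + 6*(0 - 3))*416 = 107 + (6 + 36 + 6*(-3))*416 = 107 + (6 + 36 - 18)*416 = 107 + 24*416 = 107 + 9984 = 10091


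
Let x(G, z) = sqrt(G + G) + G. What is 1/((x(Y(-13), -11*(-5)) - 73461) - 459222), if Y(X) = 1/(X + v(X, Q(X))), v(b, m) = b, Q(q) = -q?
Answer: -360093734/191815824358133 - 52*I*sqrt(13)/191815824358133 ≈ -1.8773e-6 - 9.7744e-13*I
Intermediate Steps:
Y(X) = 1/(2*X) (Y(X) = 1/(X + X) = 1/(2*X))
x(G, z) = G + sqrt(2)*sqrt(G) (x(G, z) = sqrt(2*G) + G = sqrt(2)*sqrt(G) + G = G + sqrt(2)*sqrt(G))
1/((x(Y(-13), -11*(-5)) - 73461) - 459222) = 1/((((1/2)/(-13) + sqrt(2)*sqrt((1/2)/(-13))) - 73461) - 459222) = 1/((((1/2)*(-1/13) + sqrt(2)*sqrt((1/2)*(-1/13))) - 73461) - 459222) = 1/(((-1/26 + sqrt(2)*sqrt(-1/26)) - 73461) - 459222) = 1/(((-1/26 + sqrt(2)*(I*sqrt(26)/26)) - 73461) - 459222) = 1/(((-1/26 + I*sqrt(13)/13) - 73461) - 459222) = 1/((-1909987/26 + I*sqrt(13)/13) - 459222) = 1/(-13849759/26 + I*sqrt(13)/13)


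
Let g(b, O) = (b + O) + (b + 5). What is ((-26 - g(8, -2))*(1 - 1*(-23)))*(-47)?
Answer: 50760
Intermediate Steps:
g(b, O) = 5 + O + 2*b (g(b, O) = (O + b) + (5 + b) = 5 + O + 2*b)
((-26 - g(8, -2))*(1 - 1*(-23)))*(-47) = ((-26 - (5 - 2 + 2*8))*(1 - 1*(-23)))*(-47) = ((-26 - (5 - 2 + 16))*(1 + 23))*(-47) = ((-26 - 1*19)*24)*(-47) = ((-26 - 19)*24)*(-47) = -45*24*(-47) = -1080*(-47) = 50760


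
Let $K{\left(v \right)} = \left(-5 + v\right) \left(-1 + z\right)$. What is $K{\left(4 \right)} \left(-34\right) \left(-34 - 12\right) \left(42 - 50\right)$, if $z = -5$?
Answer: $-75072$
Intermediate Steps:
$K{\left(v \right)} = 30 - 6 v$ ($K{\left(v \right)} = \left(-5 + v\right) \left(-1 - 5\right) = \left(-5 + v\right) \left(-6\right) = 30 - 6 v$)
$K{\left(4 \right)} \left(-34\right) \left(-34 - 12\right) \left(42 - 50\right) = \left(30 - 24\right) \left(-34\right) \left(-34 - 12\right) \left(42 - 50\right) = \left(30 - 24\right) \left(-34\right) \left(\left(-46\right) \left(-8\right)\right) = 6 \left(-34\right) 368 = \left(-204\right) 368 = -75072$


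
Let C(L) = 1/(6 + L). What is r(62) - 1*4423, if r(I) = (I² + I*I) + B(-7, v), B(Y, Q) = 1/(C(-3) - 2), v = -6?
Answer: 16322/5 ≈ 3264.4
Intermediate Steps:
B(Y, Q) = -⅗ (B(Y, Q) = 1/(1/(6 - 3) - 2) = 1/(1/3 - 2) = 1/(⅓ - 2) = 1/(-5/3) = -⅗)
r(I) = -⅗ + 2*I² (r(I) = (I² + I*I) - ⅗ = (I² + I²) - ⅗ = 2*I² - ⅗ = -⅗ + 2*I²)
r(62) - 1*4423 = (-⅗ + 2*62²) - 1*4423 = (-⅗ + 2*3844) - 4423 = (-⅗ + 7688) - 4423 = 38437/5 - 4423 = 16322/5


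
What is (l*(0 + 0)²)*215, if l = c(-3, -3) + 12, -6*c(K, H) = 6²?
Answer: 0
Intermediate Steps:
c(K, H) = -6 (c(K, H) = -⅙*6² = -⅙*36 = -6)
l = 6 (l = -6 + 12 = 6)
(l*(0 + 0)²)*215 = (6*(0 + 0)²)*215 = (6*0²)*215 = (6*0)*215 = 0*215 = 0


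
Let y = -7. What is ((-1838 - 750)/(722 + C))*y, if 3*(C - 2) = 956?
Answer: 13587/782 ≈ 17.375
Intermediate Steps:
C = 962/3 (C = 2 + (1/3)*956 = 2 + 956/3 = 962/3 ≈ 320.67)
((-1838 - 750)/(722 + C))*y = ((-1838 - 750)/(722 + 962/3))*(-7) = -2588/3128/3*(-7) = -2588*3/3128*(-7) = -1941/782*(-7) = 13587/782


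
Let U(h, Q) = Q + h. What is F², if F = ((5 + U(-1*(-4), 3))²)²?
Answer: 429981696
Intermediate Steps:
F = 20736 (F = ((5 + (3 - 1*(-4)))²)² = ((5 + (3 + 4))²)² = ((5 + 7)²)² = (12²)² = 144² = 20736)
F² = 20736² = 429981696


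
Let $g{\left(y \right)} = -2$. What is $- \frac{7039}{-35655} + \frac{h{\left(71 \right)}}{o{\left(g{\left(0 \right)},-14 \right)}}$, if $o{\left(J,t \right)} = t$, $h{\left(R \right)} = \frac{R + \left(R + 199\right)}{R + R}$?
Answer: $\frac{1835177}{70882140} \approx 0.025891$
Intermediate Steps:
$h{\left(R \right)} = \frac{199 + 2 R}{2 R}$ ($h{\left(R \right)} = \frac{R + \left(199 + R\right)}{2 R} = \left(199 + 2 R\right) \frac{1}{2 R} = \frac{199 + 2 R}{2 R}$)
$- \frac{7039}{-35655} + \frac{h{\left(71 \right)}}{o{\left(g{\left(0 \right)},-14 \right)}} = - \frac{7039}{-35655} + \frac{\frac{1}{71} \left(\frac{199}{2} + 71\right)}{-14} = \left(-7039\right) \left(- \frac{1}{35655}\right) + \frac{1}{71} \cdot \frac{341}{2} \left(- \frac{1}{14}\right) = \frac{7039}{35655} + \frac{341}{142} \left(- \frac{1}{14}\right) = \frac{7039}{35655} - \frac{341}{1988} = \frac{1835177}{70882140}$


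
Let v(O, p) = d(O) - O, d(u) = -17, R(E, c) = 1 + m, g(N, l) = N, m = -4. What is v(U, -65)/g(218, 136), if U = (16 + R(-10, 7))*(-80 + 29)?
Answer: 323/109 ≈ 2.9633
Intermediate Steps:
R(E, c) = -3 (R(E, c) = 1 - 4 = -3)
U = -663 (U = (16 - 3)*(-80 + 29) = 13*(-51) = -663)
v(O, p) = -17 - O
v(U, -65)/g(218, 136) = (-17 - 1*(-663))/218 = (-17 + 663)*(1/218) = 646*(1/218) = 323/109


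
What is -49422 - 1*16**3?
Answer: -53518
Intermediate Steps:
-49422 - 1*16**3 = -49422 - 1*4096 = -49422 - 4096 = -53518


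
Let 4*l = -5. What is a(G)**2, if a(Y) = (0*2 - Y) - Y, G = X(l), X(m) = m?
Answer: 25/4 ≈ 6.2500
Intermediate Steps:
l = -5/4 (l = (1/4)*(-5) = -5/4 ≈ -1.2500)
G = -5/4 ≈ -1.2500
a(Y) = -2*Y (a(Y) = (0 - Y) - Y = -Y - Y = -2*Y)
a(G)**2 = (-2*(-5/4))**2 = (5/2)**2 = 25/4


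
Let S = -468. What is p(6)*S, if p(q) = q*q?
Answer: -16848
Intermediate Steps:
p(q) = q²
p(6)*S = 6²*(-468) = 36*(-468) = -16848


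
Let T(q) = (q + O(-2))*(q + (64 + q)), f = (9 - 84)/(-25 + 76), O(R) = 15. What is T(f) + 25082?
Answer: 7487438/289 ≈ 25908.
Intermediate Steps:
f = -25/17 (f = -75/51 = -75*1/51 = -25/17 ≈ -1.4706)
T(q) = (15 + q)*(64 + 2*q) (T(q) = (q + 15)*(q + (64 + q)) = (15 + q)*(64 + 2*q))
T(f) + 25082 = (960 + 2*(-25/17)² + 94*(-25/17)) + 25082 = (960 + 2*(625/289) - 2350/17) + 25082 = (960 + 1250/289 - 2350/17) + 25082 = 238740/289 + 25082 = 7487438/289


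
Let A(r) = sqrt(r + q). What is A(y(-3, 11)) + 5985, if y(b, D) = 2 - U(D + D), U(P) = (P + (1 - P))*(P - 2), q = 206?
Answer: 5985 + 2*sqrt(47) ≈ 5998.7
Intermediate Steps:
U(P) = -2 + P (U(P) = 1*(-2 + P) = -2 + P)
y(b, D) = 4 - 2*D (y(b, D) = 2 - (-2 + (D + D)) = 2 - (-2 + 2*D) = 2 + (2 - 2*D) = 4 - 2*D)
A(r) = sqrt(206 + r) (A(r) = sqrt(r + 206) = sqrt(206 + r))
A(y(-3, 11)) + 5985 = sqrt(206 + (4 - 2*11)) + 5985 = sqrt(206 + (4 - 22)) + 5985 = sqrt(206 - 18) + 5985 = sqrt(188) + 5985 = 2*sqrt(47) + 5985 = 5985 + 2*sqrt(47)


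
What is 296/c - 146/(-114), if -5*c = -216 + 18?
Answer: 16469/1881 ≈ 8.7554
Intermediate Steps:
c = 198/5 (c = -(-216 + 18)/5 = -1/5*(-198) = 198/5 ≈ 39.600)
296/c - 146/(-114) = 296/(198/5) - 146/(-114) = 296*(5/198) - 146*(-1/114) = 740/99 + 73/57 = 16469/1881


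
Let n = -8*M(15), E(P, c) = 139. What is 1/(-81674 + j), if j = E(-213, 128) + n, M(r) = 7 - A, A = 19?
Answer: -1/81439 ≈ -1.2279e-5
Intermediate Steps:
M(r) = -12 (M(r) = 7 - 1*19 = 7 - 19 = -12)
n = 96 (n = -8*(-12) = 96)
j = 235 (j = 139 + 96 = 235)
1/(-81674 + j) = 1/(-81674 + 235) = 1/(-81439) = -1/81439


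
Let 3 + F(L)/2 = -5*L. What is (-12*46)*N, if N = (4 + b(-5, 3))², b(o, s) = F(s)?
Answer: -565248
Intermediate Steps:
F(L) = -6 - 10*L (F(L) = -6 + 2*(-5*L) = -6 - 10*L)
b(o, s) = -6 - 10*s
N = 1024 (N = (4 + (-6 - 10*3))² = (4 + (-6 - 30))² = (4 - 36)² = (-32)² = 1024)
(-12*46)*N = -12*46*1024 = -552*1024 = -565248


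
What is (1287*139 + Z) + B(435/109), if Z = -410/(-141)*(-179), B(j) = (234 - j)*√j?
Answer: 25150523/141 + 25071*√47415/11881 ≈ 1.7883e+5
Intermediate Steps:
B(j) = √j*(234 - j)
Z = -73390/141 (Z = -410*(-1/141)*(-179) = (410/141)*(-179) = -73390/141 ≈ -520.50)
(1287*139 + Z) + B(435/109) = (1287*139 - 73390/141) + √(435/109)*(234 - 435/109) = (178893 - 73390/141) + √(435*(1/109))*(234 - 435/109) = 25150523/141 + √(435/109)*(234 - 1*435/109) = 25150523/141 + (√47415/109)*(234 - 435/109) = 25150523/141 + (√47415/109)*(25071/109) = 25150523/141 + 25071*√47415/11881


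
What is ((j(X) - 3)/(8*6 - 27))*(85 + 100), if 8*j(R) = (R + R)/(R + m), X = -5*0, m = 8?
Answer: -185/7 ≈ -26.429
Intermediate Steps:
X = 0
j(R) = R/(4*(8 + R)) (j(R) = ((R + R)/(R + 8))/8 = ((2*R)/(8 + R))/8 = (2*R/(8 + R))/8 = R/(4*(8 + R)))
((j(X) - 3)/(8*6 - 27))*(85 + 100) = (((1/4)*0/(8 + 0) - 3)/(8*6 - 27))*(85 + 100) = (((1/4)*0/8 - 3)/(48 - 27))*185 = (((1/4)*0*(1/8) - 3)/21)*185 = ((0 - 3)*(1/21))*185 = -3*1/21*185 = -1/7*185 = -185/7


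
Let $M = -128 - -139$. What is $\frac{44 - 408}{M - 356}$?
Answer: $\frac{364}{345} \approx 1.0551$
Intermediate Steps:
$M = 11$ ($M = -128 + 139 = 11$)
$\frac{44 - 408}{M - 356} = \frac{44 - 408}{11 - 356} = - \frac{364}{-345} = \left(-364\right) \left(- \frac{1}{345}\right) = \frac{364}{345}$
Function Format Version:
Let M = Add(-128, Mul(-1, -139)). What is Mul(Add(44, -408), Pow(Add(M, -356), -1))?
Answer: Rational(364, 345) ≈ 1.0551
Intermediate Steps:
M = 11 (M = Add(-128, 139) = 11)
Mul(Add(44, -408), Pow(Add(M, -356), -1)) = Mul(Add(44, -408), Pow(Add(11, -356), -1)) = Mul(-364, Pow(-345, -1)) = Mul(-364, Rational(-1, 345)) = Rational(364, 345)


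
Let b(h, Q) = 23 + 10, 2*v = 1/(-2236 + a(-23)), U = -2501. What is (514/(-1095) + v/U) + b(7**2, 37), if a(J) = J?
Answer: 134166710591/4124324070 ≈ 32.531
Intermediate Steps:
v = -1/4518 (v = 1/(2*(-2236 - 23)) = (1/2)/(-2259) = (1/2)*(-1/2259) = -1/4518 ≈ -0.00022134)
b(h, Q) = 33
(514/(-1095) + v/U) + b(7**2, 37) = (514/(-1095) - 1/4518/(-2501)) + 33 = (514*(-1/1095) - 1/4518*(-1/2501)) + 33 = (-514/1095 + 1/11299518) + 33 = -1935983719/4124324070 + 33 = 134166710591/4124324070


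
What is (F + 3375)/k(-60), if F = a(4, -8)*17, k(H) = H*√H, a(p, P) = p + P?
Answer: 3307*I*√15/1800 ≈ 7.1155*I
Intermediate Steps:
a(p, P) = P + p
k(H) = H^(3/2)
F = -68 (F = (-8 + 4)*17 = -4*17 = -68)
(F + 3375)/k(-60) = (-68 + 3375)/((-60)^(3/2)) = 3307/((-120*I*√15)) = 3307*(I*√15/1800) = 3307*I*√15/1800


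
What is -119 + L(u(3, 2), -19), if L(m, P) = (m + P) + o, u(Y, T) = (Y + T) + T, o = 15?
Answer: -116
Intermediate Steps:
u(Y, T) = Y + 2*T (u(Y, T) = (T + Y) + T = Y + 2*T)
L(m, P) = 15 + P + m (L(m, P) = (m + P) + 15 = (P + m) + 15 = 15 + P + m)
-119 + L(u(3, 2), -19) = -119 + (15 - 19 + (3 + 2*2)) = -119 + (15 - 19 + (3 + 4)) = -119 + (15 - 19 + 7) = -119 + 3 = -116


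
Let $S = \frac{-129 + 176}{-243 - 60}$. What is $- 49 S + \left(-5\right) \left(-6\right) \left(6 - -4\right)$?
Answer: $\frac{93203}{303} \approx 307.6$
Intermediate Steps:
$S = - \frac{47}{303}$ ($S = \frac{47}{-303} = 47 \left(- \frac{1}{303}\right) = - \frac{47}{303} \approx -0.15512$)
$- 49 S + \left(-5\right) \left(-6\right) \left(6 - -4\right) = \left(-49\right) \left(- \frac{47}{303}\right) + \left(-5\right) \left(-6\right) \left(6 - -4\right) = \frac{2303}{303} + 30 \left(6 + 4\right) = \frac{2303}{303} + 30 \cdot 10 = \frac{2303}{303} + 300 = \frac{93203}{303}$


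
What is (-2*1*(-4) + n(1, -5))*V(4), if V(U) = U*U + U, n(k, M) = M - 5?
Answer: -40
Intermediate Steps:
n(k, M) = -5 + M
V(U) = U + U² (V(U) = U² + U = U + U²)
(-2*1*(-4) + n(1, -5))*V(4) = (-2*1*(-4) + (-5 - 5))*(4*(1 + 4)) = (-2*(-4) - 10)*(4*5) = (8 - 10)*20 = -2*20 = -40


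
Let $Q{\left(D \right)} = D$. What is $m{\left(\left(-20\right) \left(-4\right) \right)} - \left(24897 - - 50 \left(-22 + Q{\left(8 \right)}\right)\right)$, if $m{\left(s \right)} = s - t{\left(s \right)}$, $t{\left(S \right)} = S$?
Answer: $-24197$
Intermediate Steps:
$m{\left(s \right)} = 0$ ($m{\left(s \right)} = s - s = 0$)
$m{\left(\left(-20\right) \left(-4\right) \right)} - \left(24897 - - 50 \left(-22 + Q{\left(8 \right)}\right)\right) = 0 - \left(24897 - - 50 \left(-22 + 8\right)\right) = 0 - \left(24897 - \left(-50\right) \left(-14\right)\right) = 0 - \left(24897 - 700\right) = 0 - 24197 = -24197$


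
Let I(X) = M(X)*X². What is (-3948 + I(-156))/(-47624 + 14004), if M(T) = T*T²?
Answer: 23097395931/8405 ≈ 2.7481e+6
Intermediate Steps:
M(T) = T³
I(X) = X⁵ (I(X) = X³*X² = X⁵)
(-3948 + I(-156))/(-47624 + 14004) = (-3948 + (-156)⁵)/(-47624 + 14004) = (-3948 - 92389579776)/(-33620) = -92389583724*(-1/33620) = 23097395931/8405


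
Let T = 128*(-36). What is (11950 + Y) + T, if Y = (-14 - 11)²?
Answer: 7967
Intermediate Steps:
T = -4608
Y = 625 (Y = (-25)² = 625)
(11950 + Y) + T = (11950 + 625) - 4608 = 12575 - 4608 = 7967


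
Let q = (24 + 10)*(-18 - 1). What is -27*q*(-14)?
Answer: -244188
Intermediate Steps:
q = -646 (q = 34*(-19) = -646)
-27*q*(-14) = -27*(-646)*(-14) = 17442*(-14) = -244188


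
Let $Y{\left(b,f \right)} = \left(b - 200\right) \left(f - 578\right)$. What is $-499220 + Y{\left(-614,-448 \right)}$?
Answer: $335944$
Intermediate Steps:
$Y{\left(b,f \right)} = \left(-578 + f\right) \left(-200 + b\right)$ ($Y{\left(b,f \right)} = \left(-200 + b\right) \left(-578 + f\right) = \left(-578 + f\right) \left(-200 + b\right)$)
$-499220 + Y{\left(-614,-448 \right)} = -499220 - -835164 = -499220 + \left(115600 + 354892 + 89600 + 275072\right) = -499220 + 835164 = 335944$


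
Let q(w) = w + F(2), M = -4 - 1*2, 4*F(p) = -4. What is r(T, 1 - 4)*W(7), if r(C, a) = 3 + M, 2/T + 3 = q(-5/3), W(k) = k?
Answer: -21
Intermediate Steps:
F(p) = -1 (F(p) = (¼)*(-4) = -1)
M = -6 (M = -4 - 2 = -6)
q(w) = -1 + w (q(w) = w - 1 = -1 + w)
T = -6/17 (T = 2/(-3 + (-1 - 5/3)) = 2/(-3 - 8/3) = 2/(-17/3) = 2*(-3/17) = -6/17 ≈ -0.35294)
r(C, a) = -3 (r(C, a) = 3 - 6 = -3)
r(T, 1 - 4)*W(7) = -3*7 = -21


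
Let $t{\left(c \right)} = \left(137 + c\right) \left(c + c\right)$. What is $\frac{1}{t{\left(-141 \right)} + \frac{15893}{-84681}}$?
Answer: $\frac{84681}{95504275} \approx 0.00088667$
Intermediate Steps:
$t{\left(c \right)} = 2 c \left(137 + c\right)$ ($t{\left(c \right)} = \left(137 + c\right) 2 c = 2 c \left(137 + c\right)$)
$\frac{1}{t{\left(-141 \right)} + \frac{15893}{-84681}} = \frac{1}{2 \left(-141\right) \left(137 - 141\right) + \frac{15893}{-84681}} = \frac{1}{2 \left(-141\right) \left(-4\right) + 15893 \left(- \frac{1}{84681}\right)} = \frac{1}{1128 - \frac{15893}{84681}} = \frac{1}{\frac{95504275}{84681}} = \frac{84681}{95504275}$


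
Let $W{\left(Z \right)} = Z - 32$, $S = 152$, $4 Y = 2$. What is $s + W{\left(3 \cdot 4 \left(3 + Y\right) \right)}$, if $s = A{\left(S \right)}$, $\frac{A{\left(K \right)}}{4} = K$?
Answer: $618$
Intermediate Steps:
$Y = \frac{1}{2}$ ($Y = \frac{1}{4} \cdot 2 = \frac{1}{2} \approx 0.5$)
$W{\left(Z \right)} = -32 + Z$ ($W{\left(Z \right)} = Z - 32 = -32 + Z$)
$A{\left(K \right)} = 4 K$
$s = 608$ ($s = 4 \cdot 152 = 608$)
$s + W{\left(3 \cdot 4 \left(3 + Y\right) \right)} = 608 - \left(32 - 3 \cdot 4 \left(3 + \frac{1}{2}\right)\right) = 608 + \left(-32 + 12 \cdot \frac{7}{2}\right) = 608 + \left(-32 + 42\right) = 608 + 10 = 618$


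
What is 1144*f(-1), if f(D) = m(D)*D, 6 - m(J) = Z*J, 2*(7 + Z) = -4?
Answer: 3432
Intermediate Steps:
Z = -9 (Z = -7 + (½)*(-4) = -7 - 2 = -9)
m(J) = 6 + 9*J (m(J) = 6 - (-9)*J = 6 + 9*J)
f(D) = D*(6 + 9*D) (f(D) = (6 + 9*D)*D = D*(6 + 9*D))
1144*f(-1) = 1144*(3*(-1)*(2 + 3*(-1))) = 1144*(3*(-1)*(2 - 3)) = 1144*(3*(-1)*(-1)) = 1144*3 = 3432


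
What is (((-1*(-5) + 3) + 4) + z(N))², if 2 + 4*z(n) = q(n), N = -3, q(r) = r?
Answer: 1849/16 ≈ 115.56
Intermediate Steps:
z(n) = -½ + n/4
(((-1*(-5) + 3) + 4) + z(N))² = (((-1*(-5) + 3) + 4) + (-½ + (¼)*(-3)))² = (((5 + 3) + 4) + (-½ - ¾))² = ((8 + 4) - 5/4)² = (12 - 5/4)² = (43/4)² = 1849/16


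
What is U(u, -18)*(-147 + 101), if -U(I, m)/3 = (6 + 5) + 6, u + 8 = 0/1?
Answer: 2346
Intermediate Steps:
u = -8 (u = -8 + 0/1 = -8 + 0*1 = -8 + 0 = -8)
U(I, m) = -51 (U(I, m) = -3*((6 + 5) + 6) = -3*(11 + 6) = -3*17 = -51)
U(u, -18)*(-147 + 101) = -51*(-147 + 101) = -51*(-46) = 2346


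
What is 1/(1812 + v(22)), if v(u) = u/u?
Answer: 1/1813 ≈ 0.00055157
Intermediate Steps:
v(u) = 1
1/(1812 + v(22)) = 1/(1812 + 1) = 1/1813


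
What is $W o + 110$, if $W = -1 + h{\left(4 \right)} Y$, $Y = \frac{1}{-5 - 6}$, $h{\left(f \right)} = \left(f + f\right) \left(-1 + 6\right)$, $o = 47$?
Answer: $- \frac{1187}{11} \approx -107.91$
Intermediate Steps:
$h{\left(f \right)} = 10 f$ ($h{\left(f \right)} = 2 f 5 = 10 f$)
$Y = - \frac{1}{11}$ ($Y = \frac{1}{-11} = - \frac{1}{11} \approx -0.090909$)
$W = - \frac{51}{11}$ ($W = -1 + 10 \cdot 4 \left(- \frac{1}{11}\right) = -1 + 40 \left(- \frac{1}{11}\right) = -1 - \frac{40}{11} = - \frac{51}{11} \approx -4.6364$)
$W o + 110 = \left(- \frac{51}{11}\right) 47 + 110 = - \frac{2397}{11} + 110 = - \frac{1187}{11}$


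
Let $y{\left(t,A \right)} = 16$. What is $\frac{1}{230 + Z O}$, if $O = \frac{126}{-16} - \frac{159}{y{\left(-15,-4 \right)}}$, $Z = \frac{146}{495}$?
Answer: $\frac{264}{59333} \approx 0.0044495$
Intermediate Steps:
$Z = \frac{146}{495}$ ($Z = 146 \cdot \frac{1}{495} = \frac{146}{495} \approx 0.29495$)
$O = - \frac{285}{16}$ ($O = \frac{126}{-16} - \frac{159}{16} = 126 \left(- \frac{1}{16}\right) - \frac{159}{16} = - \frac{63}{8} - \frac{159}{16} = - \frac{285}{16} \approx -17.813$)
$\frac{1}{230 + Z O} = \frac{1}{230 + \frac{146}{495} \left(- \frac{285}{16}\right)} = \frac{1}{230 - \frac{1387}{264}} = \frac{1}{\frac{59333}{264}} = \frac{264}{59333}$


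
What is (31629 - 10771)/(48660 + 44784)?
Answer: 10429/46722 ≈ 0.22321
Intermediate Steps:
(31629 - 10771)/(48660 + 44784) = 20858/93444 = 20858*(1/93444) = 10429/46722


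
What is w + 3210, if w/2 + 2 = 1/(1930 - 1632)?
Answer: 477695/149 ≈ 3206.0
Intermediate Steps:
w = -595/149 (w = -4 + 2/(1930 - 1632) = -4 + 2/298 = -4 + 2*(1/298) = -4 + 1/149 = -595/149 ≈ -3.9933)
w + 3210 = -595/149 + 3210 = 477695/149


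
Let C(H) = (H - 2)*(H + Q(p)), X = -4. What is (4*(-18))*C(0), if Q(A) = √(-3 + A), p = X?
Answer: 144*I*√7 ≈ 380.99*I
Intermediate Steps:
p = -4
C(H) = (-2 + H)*(H + I*√7) (C(H) = (H - 2)*(H + √(-3 - 4)) = (-2 + H)*(H + √(-7)) = (-2 + H)*(H + I*√7))
(4*(-18))*C(0) = (4*(-18))*(0² - 2*0 - 2*I*√7 + I*0*√7) = -72*(0 + 0 - 2*I*√7 + 0) = -(-144)*I*√7 = 144*I*√7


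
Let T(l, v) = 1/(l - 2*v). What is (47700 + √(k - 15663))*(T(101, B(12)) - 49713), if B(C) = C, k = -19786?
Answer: -182590830000/77 - 3827900*I*√35449/77 ≈ -2.3713e+9 - 9.3599e+6*I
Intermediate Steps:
(47700 + √(k - 15663))*(T(101, B(12)) - 49713) = (47700 + √(-19786 - 15663))*(1/(101 - 2*12) - 49713) = (47700 + √(-35449))*(1/(101 - 24) - 49713) = (47700 + I*√35449)*(1/77 - 49713) = (47700 + I*√35449)*(-3827900/77) = -182590830000/77 - 3827900*I*√35449/77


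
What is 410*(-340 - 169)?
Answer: -208690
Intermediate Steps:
410*(-340 - 169) = 410*(-509) = -208690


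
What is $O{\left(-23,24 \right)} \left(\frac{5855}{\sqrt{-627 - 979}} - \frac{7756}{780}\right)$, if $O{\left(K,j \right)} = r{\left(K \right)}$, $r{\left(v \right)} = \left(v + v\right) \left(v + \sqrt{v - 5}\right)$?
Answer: $- \frac{23 \left(23 - 2 i \sqrt{7}\right) \left(3114034 + 1141725 i \sqrt{1606}\right)}{156585} \approx -46083.0 - 1.5215 \cdot 10^{5} i$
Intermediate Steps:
$r{\left(v \right)} = 2 v \left(v + \sqrt{-5 + v}\right)$
$O{\left(K,j \right)} = 2 K \left(K + \sqrt{-5 + K}\right)$
$O{\left(-23,24 \right)} \left(\frac{5855}{\sqrt{-627 - 979}} - \frac{7756}{780}\right) = 2 \left(-23\right) \left(-23 + \sqrt{-5 - 23}\right) \left(\frac{5855}{\sqrt{-627 - 979}} - \frac{7756}{780}\right) = 2 \left(-23\right) \left(-23 + \sqrt{-28}\right) \left(\frac{5855}{\sqrt{-1606}} - \frac{1939}{195}\right) = 2 \left(-23\right) \left(-23 + 2 i \sqrt{7}\right) \left(\frac{5855}{i \sqrt{1606}} - \frac{1939}{195}\right) = \left(1058 - 92 i \sqrt{7}\right) \left(5855 \left(- \frac{i \sqrt{1606}}{1606}\right) - \frac{1939}{195}\right) = \left(1058 - 92 i \sqrt{7}\right) \left(- \frac{5855 i \sqrt{1606}}{1606} - \frac{1939}{195}\right) = \left(1058 - 92 i \sqrt{7}\right) \left(- \frac{1939}{195} - \frac{5855 i \sqrt{1606}}{1606}\right)$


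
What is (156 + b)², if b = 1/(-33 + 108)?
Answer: 136913401/5625 ≈ 24340.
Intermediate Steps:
b = 1/75 ≈ 0.013333
(156 + b)² = (156 + 1/75)² = (11701/75)² = 136913401/5625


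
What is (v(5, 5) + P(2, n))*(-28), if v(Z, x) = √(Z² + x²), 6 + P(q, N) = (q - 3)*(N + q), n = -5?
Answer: 84 - 140*√2 ≈ -113.99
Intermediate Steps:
P(q, N) = -6 + (-3 + q)*(N + q) (P(q, N) = -6 + (q - 3)*(N + q) = -6 + (-3 + q)*(N + q))
(v(5, 5) + P(2, n))*(-28) = (√(5² + 5²) + (-6 + 2² - 3*(-5) - 3*2 - 5*2))*(-28) = (√(25 + 25) + (-6 + 4 + 15 - 6 - 10))*(-28) = (√50 - 3)*(-28) = (5*√2 - 3)*(-28) = (-3 + 5*√2)*(-28) = 84 - 140*√2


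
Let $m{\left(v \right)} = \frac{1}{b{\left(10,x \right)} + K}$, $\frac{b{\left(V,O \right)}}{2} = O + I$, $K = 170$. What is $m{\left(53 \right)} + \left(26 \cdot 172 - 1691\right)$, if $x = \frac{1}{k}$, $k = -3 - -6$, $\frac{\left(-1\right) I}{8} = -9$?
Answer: $\frac{2625267}{944} \approx 2781.0$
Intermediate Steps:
$I = 72$ ($I = \left(-8\right) \left(-9\right) = 72$)
$k = 3$ ($k = -3 + 6 = 3$)
$x = \frac{1}{3} \approx 0.33333$
$b{\left(V,O \right)} = 144 + 2 O$ ($b{\left(V,O \right)} = 2 \left(O + 72\right) = 2 \left(72 + O\right) = 144 + 2 O$)
$m{\left(v \right)} = \frac{3}{944}$ ($m{\left(v \right)} = \frac{1}{\left(144 + 2 \cdot \frac{1}{3}\right) + 170} = \frac{1}{\left(144 + \frac{2}{3}\right) + 170} = \frac{1}{\frac{434}{3} + 170} = \frac{1}{\frac{944}{3}} = \frac{3}{944}$)
$m{\left(53 \right)} + \left(26 \cdot 172 - 1691\right) = \frac{3}{944} + \left(26 \cdot 172 - 1691\right) = \frac{3}{944} + \left(4472 - 1691\right) = \frac{3}{944} + 2781 = \frac{2625267}{944}$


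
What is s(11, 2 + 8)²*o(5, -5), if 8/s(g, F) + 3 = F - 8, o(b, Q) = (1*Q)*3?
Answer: -960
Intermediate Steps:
o(b, Q) = 3*Q (o(b, Q) = Q*3 = 3*Q)
s(g, F) = 8/(-11 + F) (s(g, F) = 8/(-3 + (F - 8)) = 8/(-3 + (-8 + F)) = 8/(-11 + F))
s(11, 2 + 8)²*o(5, -5) = (8/(-11 + (2 + 8)))²*(3*(-5)) = (8/(-11 + 10))²*(-15) = (8/(-1))²*(-15) = (8*(-1))²*(-15) = (-8)²*(-15) = 64*(-15) = -960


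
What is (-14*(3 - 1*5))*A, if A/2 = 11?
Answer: 616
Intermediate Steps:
A = 22 (A = 2*11 = 22)
(-14*(3 - 1*5))*A = -14*(3 - 1*5)*22 = -14*(3 - 5)*22 = -14*(-2)*22 = 28*22 = 616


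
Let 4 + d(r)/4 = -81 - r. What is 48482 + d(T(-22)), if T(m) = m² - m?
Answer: 46118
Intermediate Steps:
d(r) = -340 - 4*r (d(r) = -16 + 4*(-81 - r) = -16 + (-324 - 4*r) = -340 - 4*r)
48482 + d(T(-22)) = 48482 + (-340 - (-88)*(-1 - 22)) = 48482 + (-340 - (-88)*(-23)) = 48482 + (-340 - 4*506) = 48482 + (-340 - 2024) = 48482 - 2364 = 46118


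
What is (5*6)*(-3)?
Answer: -90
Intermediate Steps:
(5*6)*(-3) = 30*(-3) = -90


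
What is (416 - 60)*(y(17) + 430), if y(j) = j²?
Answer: 255964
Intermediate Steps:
(416 - 60)*(y(17) + 430) = (416 - 60)*(17² + 430) = 356*(289 + 430) = 356*719 = 255964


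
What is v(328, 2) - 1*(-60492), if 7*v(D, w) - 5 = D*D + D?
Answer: 531361/7 ≈ 75909.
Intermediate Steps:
v(D, w) = 5/7 + D/7 + D²/7 (v(D, w) = 5/7 + (D*D + D)/7 = 5/7 + (D² + D)/7 = 5/7 + (D + D²)/7 = 5/7 + (D/7 + D²/7) = 5/7 + D/7 + D²/7)
v(328, 2) - 1*(-60492) = (5/7 + (⅐)*328 + (⅐)*328²) - 1*(-60492) = (5/7 + 328/7 + (⅐)*107584) + 60492 = (5/7 + 328/7 + 107584/7) + 60492 = 107917/7 + 60492 = 531361/7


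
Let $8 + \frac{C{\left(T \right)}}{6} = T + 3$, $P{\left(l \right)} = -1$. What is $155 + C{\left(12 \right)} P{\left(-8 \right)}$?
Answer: $113$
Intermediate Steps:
$C{\left(T \right)} = -30 + 6 T$ ($C{\left(T \right)} = -48 + 6 \left(T + 3\right) = -48 + 6 \left(3 + T\right) = -48 + \left(18 + 6 T\right) = -30 + 6 T$)
$155 + C{\left(12 \right)} P{\left(-8 \right)} = 155 + \left(-30 + 6 \cdot 12\right) \left(-1\right) = 155 + \left(-30 + 72\right) \left(-1\right) = 155 + 42 \left(-1\right) = 155 - 42 = 113$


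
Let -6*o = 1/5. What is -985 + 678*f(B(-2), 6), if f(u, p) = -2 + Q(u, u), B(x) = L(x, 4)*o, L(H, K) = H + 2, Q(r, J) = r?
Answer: -2341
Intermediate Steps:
L(H, K) = 2 + H
o = -1/30 (o = -⅙/5 = -⅙*⅕ = -1/30 ≈ -0.033333)
B(x) = -1/15 - x/30 (B(x) = (2 + x)*(-1/30) = -1/15 - x/30)
f(u, p) = -2 + u
-985 + 678*f(B(-2), 6) = -985 + 678*(-2 + (-1/15 - 1/30*(-2))) = -985 + 678*(-2 + (-1/15 + 1/15)) = -985 + 678*(-2 + 0) = -985 + 678*(-2) = -985 - 1356 = -2341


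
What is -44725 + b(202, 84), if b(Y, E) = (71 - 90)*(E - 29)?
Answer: -45770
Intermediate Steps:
b(Y, E) = 551 - 19*E (b(Y, E) = -19*(-29 + E) = 551 - 19*E)
-44725 + b(202, 84) = -44725 + (551 - 19*84) = -44725 + (551 - 1596) = -44725 - 1045 = -45770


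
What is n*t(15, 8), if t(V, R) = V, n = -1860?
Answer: -27900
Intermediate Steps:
n*t(15, 8) = -1860*15 = -27900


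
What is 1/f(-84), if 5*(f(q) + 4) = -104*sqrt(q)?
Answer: -25/227236 + 65*I*sqrt(21)/56809 ≈ -0.00011002 + 0.0052433*I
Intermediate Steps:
f(q) = -4 - 104*sqrt(q)/5 (f(q) = -4 + (-104*sqrt(q))/5 = -4 - 104*sqrt(q)/5)
1/f(-84) = 1/(-4 - 208*I*sqrt(21)/5)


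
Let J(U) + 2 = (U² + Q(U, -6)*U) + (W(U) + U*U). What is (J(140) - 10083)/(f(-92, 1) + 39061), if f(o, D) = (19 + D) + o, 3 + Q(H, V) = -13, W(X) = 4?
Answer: 26879/38989 ≈ 0.68940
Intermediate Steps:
Q(H, V) = -16 (Q(H, V) = -3 - 13 = -16)
f(o, D) = 19 + D + o
J(U) = 2 - 16*U + 2*U² (J(U) = -2 + ((U² - 16*U) + (4 + U*U)) = -2 + ((U² - 16*U) + (4 + U²)) = -2 + (4 - 16*U + 2*U²) = 2 - 16*U + 2*U²)
(J(140) - 10083)/(f(-92, 1) + 39061) = ((2 - 16*140 + 2*140²) - 10083)/((19 + 1 - 92) + 39061) = ((2 - 2240 + 2*19600) - 10083)/(-72 + 39061) = ((2 - 2240 + 39200) - 10083)/38989 = (36962 - 10083)*(1/38989) = 26879*(1/38989) = 26879/38989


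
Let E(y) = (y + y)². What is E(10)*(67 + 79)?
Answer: 58400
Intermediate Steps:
E(y) = 4*y² (E(y) = (2*y)² = 4*y²)
E(10)*(67 + 79) = (4*10²)*(67 + 79) = (4*100)*146 = 400*146 = 58400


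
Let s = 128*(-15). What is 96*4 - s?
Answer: 2304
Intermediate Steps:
s = -1920
96*4 - s = 96*4 - 1*(-1920) = 384 + 1920 = 2304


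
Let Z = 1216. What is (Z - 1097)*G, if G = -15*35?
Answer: -62475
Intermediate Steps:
G = -525
(Z - 1097)*G = (1216 - 1097)*(-525) = 119*(-525) = -62475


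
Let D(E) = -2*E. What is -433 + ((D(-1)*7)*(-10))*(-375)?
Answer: 52067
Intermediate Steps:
-433 + ((D(-1)*7)*(-10))*(-375) = -433 + ((-2*(-1)*7)*(-10))*(-375) = -433 + ((2*7)*(-10))*(-375) = -433 + (14*(-10))*(-375) = -433 - 140*(-375) = -433 + 52500 = 52067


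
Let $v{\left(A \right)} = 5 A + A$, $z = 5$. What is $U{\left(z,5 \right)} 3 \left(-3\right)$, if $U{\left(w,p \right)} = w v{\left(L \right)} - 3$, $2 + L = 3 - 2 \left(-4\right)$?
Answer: $-2403$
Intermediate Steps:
$L = 9$ ($L = -2 - \left(-3 + 2 \left(-4\right)\right) = -2 + \left(3 - -8\right) = -2 + \left(3 + 8\right) = -2 + 11 = 9$)
$v{\left(A \right)} = 6 A$
$U{\left(w,p \right)} = -3 + 54 w$ ($U{\left(w,p \right)} = w 6 \cdot 9 - 3 = w 54 - 3 = 54 w - 3 = -3 + 54 w$)
$U{\left(z,5 \right)} 3 \left(-3\right) = \left(-3 + 54 \cdot 5\right) 3 \left(-3\right) = \left(-3 + 270\right) 3 \left(-3\right) = 267 \cdot 3 \left(-3\right) = 801 \left(-3\right) = -2403$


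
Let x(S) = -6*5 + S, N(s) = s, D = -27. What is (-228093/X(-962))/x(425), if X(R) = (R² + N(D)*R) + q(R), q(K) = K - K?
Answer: -228093/375810110 ≈ -0.00060694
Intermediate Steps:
x(S) = -30 + S
q(K) = 0
X(R) = R² - 27*R (X(R) = (R² - 27*R) + 0 = R² - 27*R)
(-228093/X(-962))/x(425) = (-228093*(-1/(962*(-27 - 962))))/(-30 + 425) = -228093/((-962*(-989)))/395 = -228093/951418*(1/395) = -228093*1/951418*(1/395) = -228093/951418*1/395 = -228093/375810110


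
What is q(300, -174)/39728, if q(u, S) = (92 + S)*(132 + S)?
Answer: 861/9932 ≈ 0.086689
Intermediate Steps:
q(300, -174)/39728 = (12144 + (-174)**2 + 224*(-174))/39728 = (12144 + 30276 - 38976)*(1/39728) = 3444*(1/39728) = 861/9932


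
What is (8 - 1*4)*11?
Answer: 44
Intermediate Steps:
(8 - 1*4)*11 = (8 - 4)*11 = 4*11 = 44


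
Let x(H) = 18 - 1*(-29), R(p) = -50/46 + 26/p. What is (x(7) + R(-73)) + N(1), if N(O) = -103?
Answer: -96447/1679 ≈ -57.443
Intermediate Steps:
R(p) = -25/23 + 26/p (R(p) = -50*1/46 + 26/p = -25/23 + 26/p)
x(H) = 47 (x(H) = 18 + 29 = 47)
(x(7) + R(-73)) + N(1) = (47 + (-25/23 + 26/(-73))) - 103 = (47 + (-25/23 + 26*(-1/73))) - 103 = (47 + (-25/23 - 26/73)) - 103 = (47 - 2423/1679) - 103 = 76490/1679 - 103 = -96447/1679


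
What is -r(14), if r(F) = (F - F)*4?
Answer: 0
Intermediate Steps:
r(F) = 0 (r(F) = 0*4 = 0)
-r(14) = -1*0 = 0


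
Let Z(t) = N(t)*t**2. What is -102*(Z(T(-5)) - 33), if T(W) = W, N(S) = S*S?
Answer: -60384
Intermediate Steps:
N(S) = S**2
Z(t) = t**4 (Z(t) = t**2*t**2 = t**4)
-102*(Z(T(-5)) - 33) = -102*((-5)**4 - 33) = -102*(625 - 33) = -102*592 = -60384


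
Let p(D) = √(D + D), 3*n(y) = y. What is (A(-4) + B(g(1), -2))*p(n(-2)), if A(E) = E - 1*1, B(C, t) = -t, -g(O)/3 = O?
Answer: -2*I*√3 ≈ -3.4641*I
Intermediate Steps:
g(O) = -3*O
n(y) = y/3
p(D) = √2*√D (p(D) = √(2*D) = √2*√D)
A(E) = -1 + E (A(E) = E - 1 = -1 + E)
(A(-4) + B(g(1), -2))*p(n(-2)) = ((-1 - 4) - 1*(-2))*(√2*√((⅓)*(-2))) = (-5 + 2)*(√2*√(-⅔)) = -3*√2*I*√6/3 = -2*I*√3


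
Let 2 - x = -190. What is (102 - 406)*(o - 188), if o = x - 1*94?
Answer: 27360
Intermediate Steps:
x = 192 (x = 2 - 1*(-190) = 2 + 190 = 192)
o = 98 (o = 192 - 1*94 = 192 - 94 = 98)
(102 - 406)*(o - 188) = (102 - 406)*(98 - 188) = -304*(-90) = 27360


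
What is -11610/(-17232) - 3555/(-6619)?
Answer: 23017725/19009768 ≈ 1.2108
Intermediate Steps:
-11610/(-17232) - 3555/(-6619) = -11610*(-1/17232) - 3555*(-1/6619) = 1935/2872 + 3555/6619 = 23017725/19009768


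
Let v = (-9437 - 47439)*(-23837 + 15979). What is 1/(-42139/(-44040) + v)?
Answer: 44040/19682868058459 ≈ 2.2375e-9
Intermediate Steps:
v = 446931608 (v = -56876*(-7858) = 446931608)
1/(-42139/(-44040) + v) = 1/(-42139/(-44040) + 446931608) = 1/(-42139*(-1/44040) + 446931608) = 1/(42139/44040 + 446931608) = 1/(19682868058459/44040) = 44040/19682868058459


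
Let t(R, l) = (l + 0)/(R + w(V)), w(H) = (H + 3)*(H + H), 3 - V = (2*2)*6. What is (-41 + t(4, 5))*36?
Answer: -56079/38 ≈ -1475.8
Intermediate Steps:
V = -21 (V = 3 - 2*2*6 = 3 - 4*6 = 3 - 1*24 = 3 - 24 = -21)
w(H) = 2*H*(3 + H) (w(H) = (3 + H)*(2*H) = 2*H*(3 + H))
t(R, l) = l/(756 + R) (t(R, l) = (l + 0)/(R + 2*(-21)*(3 - 21)) = l/(R + 2*(-21)*(-18)) = l/(R + 756) = l/(756 + R))
(-41 + t(4, 5))*36 = (-41 + 5/(756 + 4))*36 = (-41 + 5/760)*36 = (-41 + 5*(1/760))*36 = (-41 + 1/152)*36 = -6231/152*36 = -56079/38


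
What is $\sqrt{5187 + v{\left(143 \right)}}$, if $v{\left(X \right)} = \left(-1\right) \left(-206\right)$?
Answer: $\sqrt{5393} \approx 73.437$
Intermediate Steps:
$v{\left(X \right)} = 206$
$\sqrt{5187 + v{\left(143 \right)}} = \sqrt{5187 + 206} = \sqrt{5393}$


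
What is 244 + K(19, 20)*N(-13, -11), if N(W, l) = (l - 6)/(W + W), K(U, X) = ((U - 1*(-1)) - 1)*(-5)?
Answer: 4729/26 ≈ 181.88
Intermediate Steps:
K(U, X) = -5*U (K(U, X) = ((U + 1) - 1)*(-5) = ((1 + U) - 1)*(-5) = U*(-5) = -5*U)
N(W, l) = (-6 + l)/(2*W) (N(W, l) = (-6 + l)/((2*W)) = (-6 + l)*(1/(2*W)) = (-6 + l)/(2*W))
244 + K(19, 20)*N(-13, -11) = 244 + (-5*19)*((½)*(-6 - 11)/(-13)) = 244 - 95*(-1)*(-17)/(2*13) = 244 - 95*17/26 = 244 - 1615/26 = 4729/26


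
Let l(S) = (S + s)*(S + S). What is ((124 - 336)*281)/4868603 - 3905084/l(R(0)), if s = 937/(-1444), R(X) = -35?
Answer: -13726990585839284/8771737682085 ≈ -1564.9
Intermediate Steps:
s = -937/1444 (s = 937*(-1/1444) = -937/1444 ≈ -0.64889)
l(S) = 2*S*(-937/1444 + S) (l(S) = (S - 937/1444)*(S + S) = (-937/1444 + S)*(2*S) = 2*S*(-937/1444 + S))
((124 - 336)*281)/4868603 - 3905084/l(R(0)) = ((124 - 336)*281)/4868603 - 3905084*(-722/(35*(-937 + 1444*(-35)))) = -212*281*(1/4868603) - 3905084*(-722/(35*(-937 - 50540))) = -59572*1/4868603 - 3905084/((1/722)*(-35)*(-51477)) = -59572/4868603 - 3905084/1801695/722 = -59572/4868603 - 3905084*722/1801695 = -59572/4868603 - 2819470648/1801695 = -13726990585839284/8771737682085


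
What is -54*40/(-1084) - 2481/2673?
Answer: 257023/241461 ≈ 1.0644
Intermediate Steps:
-54*40/(-1084) - 2481/2673 = -2160*(-1/1084) - 2481*1/2673 = 540/271 - 827/891 = 257023/241461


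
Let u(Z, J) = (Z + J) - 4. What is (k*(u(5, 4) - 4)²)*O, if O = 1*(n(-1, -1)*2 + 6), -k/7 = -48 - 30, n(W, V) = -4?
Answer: -1092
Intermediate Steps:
k = 546 (k = -7*(-48 - 30) = -7*(-78) = 546)
u(Z, J) = -4 + J + Z (u(Z, J) = (J + Z) - 4 = -4 + J + Z)
O = -2 (O = 1*(-4*2 + 6) = 1*(-8 + 6) = 1*(-2) = -2)
(k*(u(5, 4) - 4)²)*O = (546*((-4 + 4 + 5) - 4)²)*(-2) = (546*(5 - 4)²)*(-2) = (546*1²)*(-2) = (546*1)*(-2) = 546*(-2) = -1092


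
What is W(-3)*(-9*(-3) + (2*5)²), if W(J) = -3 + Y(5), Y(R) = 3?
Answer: 0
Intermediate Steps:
W(J) = 0 (W(J) = -3 + 3 = 0)
W(-3)*(-9*(-3) + (2*5)²) = 0*(-9*(-3) + (2*5)²) = 0*(27 + 10²) = 0*(27 + 100) = 0*127 = 0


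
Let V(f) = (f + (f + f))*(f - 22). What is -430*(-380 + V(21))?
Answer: 190490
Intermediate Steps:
V(f) = 3*f*(-22 + f) (V(f) = (f + 2*f)*(-22 + f) = (3*f)*(-22 + f) = 3*f*(-22 + f))
-430*(-380 + V(21)) = -430*(-380 + 3*21*(-22 + 21)) = -430*(-380 + 3*21*(-1)) = -430*(-380 - 63) = -430*(-443) = 190490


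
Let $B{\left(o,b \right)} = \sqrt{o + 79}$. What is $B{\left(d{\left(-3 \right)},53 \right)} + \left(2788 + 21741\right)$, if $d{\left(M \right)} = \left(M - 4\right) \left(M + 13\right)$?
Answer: $24532$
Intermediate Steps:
$d{\left(M \right)} = \left(-4 + M\right) \left(13 + M\right)$
$B{\left(o,b \right)} = \sqrt{79 + o}$
$B{\left(d{\left(-3 \right)},53 \right)} + \left(2788 + 21741\right) = \sqrt{79 + \left(-52 + \left(-3\right)^{2} + 9 \left(-3\right)\right)} + \left(2788 + 21741\right) = \sqrt{79 - 70} + 24529 = \sqrt{9} + 24529 = 3 + 24529 = 24532$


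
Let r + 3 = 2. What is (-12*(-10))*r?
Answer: -120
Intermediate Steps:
r = -1 (r = -3 + 2 = -1)
(-12*(-10))*r = -12*(-10)*(-1) = 120*(-1) = -120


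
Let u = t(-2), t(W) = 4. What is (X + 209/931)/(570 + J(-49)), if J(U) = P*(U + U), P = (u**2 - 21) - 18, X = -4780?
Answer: -234209/138376 ≈ -1.6926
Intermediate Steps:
u = 4
P = -23 (P = (4**2 - 21) - 18 = (16 - 21) - 18 = -5 - 18 = -23)
J(U) = -46*U (J(U) = -23*(U + U) = -46*U)
(X + 209/931)/(570 + J(-49)) = (-4780 + 209/931)/(570 - 46*(-49)) = (-4780 + 209*(1/931))/(570 + 2254) = (-4780 + 11/49)/2824 = -234209/49*1/2824 = -234209/138376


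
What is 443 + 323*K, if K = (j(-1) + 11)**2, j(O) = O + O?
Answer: 26606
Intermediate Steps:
j(O) = 2*O
K = 81 (K = (2*(-1) + 11)**2 = (-2 + 11)**2 = 9**2 = 81)
443 + 323*K = 443 + 323*81 = 443 + 26163 = 26606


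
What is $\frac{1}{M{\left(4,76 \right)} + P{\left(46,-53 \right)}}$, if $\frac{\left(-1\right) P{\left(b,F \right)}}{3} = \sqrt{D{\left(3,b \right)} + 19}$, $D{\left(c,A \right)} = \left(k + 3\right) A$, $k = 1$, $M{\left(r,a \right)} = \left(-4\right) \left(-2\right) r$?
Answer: $- \frac{32}{803} - \frac{3 \sqrt{203}}{803} \approx -0.09308$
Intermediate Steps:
$M{\left(r,a \right)} = 8 r$
$D{\left(c,A \right)} = 4 A$ ($D{\left(c,A \right)} = \left(1 + 3\right) A = 4 A$)
$P{\left(b,F \right)} = - 3 \sqrt{19 + 4 b}$ ($P{\left(b,F \right)} = - 3 \sqrt{4 b + 19} = - 3 \sqrt{19 + 4 b}$)
$\frac{1}{M{\left(4,76 \right)} + P{\left(46,-53 \right)}} = \frac{1}{8 \cdot 4 - 3 \sqrt{19 + 4 \cdot 46}} = \frac{1}{32 - 3 \sqrt{19 + 184}} = \frac{1}{32 - 3 \sqrt{203}}$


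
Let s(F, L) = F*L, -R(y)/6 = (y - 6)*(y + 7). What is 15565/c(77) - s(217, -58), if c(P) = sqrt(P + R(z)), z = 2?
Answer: 12586 + 15565*sqrt(293)/293 ≈ 13495.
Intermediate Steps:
R(y) = -6*(-6 + y)*(7 + y) (R(y) = -6*(y - 6)*(y + 7) = -6*(-6 + y)*(7 + y))
c(P) = sqrt(216 + P) (c(P) = sqrt(P + (252 - 6*2 - 6*2**2)) = sqrt(P + (252 - 12 - 6*4)) = sqrt(P + (252 - 12 - 24)) = sqrt(P + 216) = sqrt(216 + P))
15565/c(77) - s(217, -58) = 15565/(sqrt(216 + 77)) - 217*(-58) = 15565/(sqrt(293)) - 1*(-12586) = 15565*(sqrt(293)/293) + 12586 = 15565*sqrt(293)/293 + 12586 = 12586 + 15565*sqrt(293)/293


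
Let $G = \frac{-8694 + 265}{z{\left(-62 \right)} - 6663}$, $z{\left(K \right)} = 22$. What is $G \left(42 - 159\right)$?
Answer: $- \frac{986193}{6641} \approx -148.5$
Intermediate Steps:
$G = \frac{8429}{6641}$ ($G = \frac{-8694 + 265}{22 - 6663} = - \frac{8429}{-6641} = \left(-8429\right) \left(- \frac{1}{6641}\right) = \frac{8429}{6641} \approx 1.2692$)
$G \left(42 - 159\right) = \frac{8429 \left(42 - 159\right)}{6641} = \frac{8429}{6641} \left(-117\right) = - \frac{986193}{6641}$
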